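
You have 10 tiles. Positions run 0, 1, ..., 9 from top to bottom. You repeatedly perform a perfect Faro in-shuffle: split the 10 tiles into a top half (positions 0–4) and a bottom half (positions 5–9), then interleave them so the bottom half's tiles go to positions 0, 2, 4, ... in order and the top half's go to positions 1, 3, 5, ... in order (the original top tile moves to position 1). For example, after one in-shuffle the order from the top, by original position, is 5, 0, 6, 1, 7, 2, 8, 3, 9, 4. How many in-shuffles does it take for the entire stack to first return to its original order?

The in-shuffle permutes the 10 positions with cycle lengths [10].
Every tile is home exactly when every cycle has completed a whole number of laps, i.e. after lcm(10) = 10 in-shuffles.

10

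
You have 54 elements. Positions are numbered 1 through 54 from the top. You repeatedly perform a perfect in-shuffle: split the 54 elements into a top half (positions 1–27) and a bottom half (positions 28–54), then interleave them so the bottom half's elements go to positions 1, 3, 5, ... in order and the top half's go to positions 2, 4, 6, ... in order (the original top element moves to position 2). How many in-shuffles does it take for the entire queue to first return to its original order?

20

The in-shuffle permutes the 54 positions with cycle lengths [4, 10, 20, 20].
Every element is home exactly when every cycle has completed a whole number of laps, i.e. after lcm(4, 10, 20) = 20 in-shuffles.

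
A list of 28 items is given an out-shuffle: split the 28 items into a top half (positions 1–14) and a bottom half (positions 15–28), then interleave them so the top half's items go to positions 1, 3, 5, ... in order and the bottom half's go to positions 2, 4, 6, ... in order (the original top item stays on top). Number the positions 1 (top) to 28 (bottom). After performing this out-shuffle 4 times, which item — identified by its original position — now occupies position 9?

Work backwards from position 9, undoing one out-shuffle at a time:
9 ← 5 ← 3 ← 2 ← 15
So the item now at position 9 started at position 15.

15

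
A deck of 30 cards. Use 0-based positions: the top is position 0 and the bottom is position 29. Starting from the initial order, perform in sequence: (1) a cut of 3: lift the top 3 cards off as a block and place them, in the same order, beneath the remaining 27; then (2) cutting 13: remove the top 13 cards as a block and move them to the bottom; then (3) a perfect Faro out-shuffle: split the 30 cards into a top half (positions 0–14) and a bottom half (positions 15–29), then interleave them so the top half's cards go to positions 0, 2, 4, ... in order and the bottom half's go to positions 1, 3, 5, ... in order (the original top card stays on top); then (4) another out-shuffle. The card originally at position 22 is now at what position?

Track the card from position 22 forward through each operation:
  after op 1 (cut 3): 22 → 19
  after op 2 (cut 13): 19 → 6
  after op 3 (out-shuffle): 6 → 12
  after op 4 (out-shuffle): 12 → 24

24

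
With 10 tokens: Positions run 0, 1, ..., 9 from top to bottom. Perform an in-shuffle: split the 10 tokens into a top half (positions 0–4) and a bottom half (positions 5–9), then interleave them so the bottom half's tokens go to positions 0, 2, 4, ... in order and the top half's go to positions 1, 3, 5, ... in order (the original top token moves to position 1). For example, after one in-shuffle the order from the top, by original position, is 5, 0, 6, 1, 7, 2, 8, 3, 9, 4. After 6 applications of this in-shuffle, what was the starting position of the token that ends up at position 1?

Work backwards from position 1, undoing one in-shuffle at a time:
1 ← 0 ← 5 ← 2 ← 6 ← 8 ← 9
So the token now at position 1 started at position 9.

9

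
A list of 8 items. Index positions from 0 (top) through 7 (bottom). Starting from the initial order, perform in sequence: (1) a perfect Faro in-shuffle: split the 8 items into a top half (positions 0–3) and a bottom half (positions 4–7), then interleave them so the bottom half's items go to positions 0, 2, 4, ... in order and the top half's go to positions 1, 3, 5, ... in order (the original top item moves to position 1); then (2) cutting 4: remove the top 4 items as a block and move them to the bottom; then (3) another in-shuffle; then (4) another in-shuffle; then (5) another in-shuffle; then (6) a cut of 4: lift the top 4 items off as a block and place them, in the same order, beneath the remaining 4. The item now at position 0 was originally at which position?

3

Undo the operations in reverse order, starting from position 0:
  undo op 6 (cut 4): 0 ← 4
  undo op 5 (in-shuffle, from bottom half): 4 ← 6
  undo op 4 (in-shuffle, from bottom half): 6 ← 7
  undo op 3 (in-shuffle, from top half): 7 ← 3
  undo op 2 (cut 4): 3 ← 7
  undo op 1 (in-shuffle, from top half): 7 ← 3
So the item at position 0 came from original position 3.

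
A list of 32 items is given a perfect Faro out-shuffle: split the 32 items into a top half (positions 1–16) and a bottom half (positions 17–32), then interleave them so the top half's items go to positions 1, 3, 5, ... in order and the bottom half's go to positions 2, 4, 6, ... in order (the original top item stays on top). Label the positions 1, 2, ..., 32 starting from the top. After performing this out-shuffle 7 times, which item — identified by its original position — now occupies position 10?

11

Work backwards from position 10, undoing one out-shuffle at a time:
10 ← 21 ← 11 ← 6 ← 19 ← 10 ← 21 ← 11
So the item now at position 10 started at position 11.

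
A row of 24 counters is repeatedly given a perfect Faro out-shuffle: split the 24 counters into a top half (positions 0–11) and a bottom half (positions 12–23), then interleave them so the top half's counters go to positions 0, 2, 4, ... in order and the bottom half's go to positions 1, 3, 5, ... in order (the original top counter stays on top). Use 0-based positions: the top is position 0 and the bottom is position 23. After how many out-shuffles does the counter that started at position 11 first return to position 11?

Follow position 11 under repeated out-shuffles:
11 → 22 → 21 → 19 → 15 → 7 → 14 → 5 → 10 → 20 → 17 → 11
It first returns after 11 out-shuffles.

11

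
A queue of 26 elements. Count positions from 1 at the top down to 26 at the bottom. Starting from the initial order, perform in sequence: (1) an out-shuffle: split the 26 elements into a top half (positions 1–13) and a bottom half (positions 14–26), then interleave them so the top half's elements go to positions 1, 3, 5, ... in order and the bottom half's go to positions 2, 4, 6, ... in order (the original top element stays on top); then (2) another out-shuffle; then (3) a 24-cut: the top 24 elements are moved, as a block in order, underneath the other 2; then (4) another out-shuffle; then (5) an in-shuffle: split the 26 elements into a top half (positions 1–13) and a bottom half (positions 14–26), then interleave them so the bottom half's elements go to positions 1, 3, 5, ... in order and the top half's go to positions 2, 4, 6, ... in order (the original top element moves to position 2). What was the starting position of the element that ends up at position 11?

Undo the operations in reverse order, starting from position 11:
  undo op 5 (in-shuffle, from bottom half): 11 ← 19
  undo op 4 (out-shuffle, from top half): 19 ← 10
  undo op 3 (cut 24): 10 ← 8
  undo op 2 (out-shuffle, from bottom half): 8 ← 17
  undo op 1 (out-shuffle, from top half): 17 ← 9
So the element at position 11 came from original position 9.

9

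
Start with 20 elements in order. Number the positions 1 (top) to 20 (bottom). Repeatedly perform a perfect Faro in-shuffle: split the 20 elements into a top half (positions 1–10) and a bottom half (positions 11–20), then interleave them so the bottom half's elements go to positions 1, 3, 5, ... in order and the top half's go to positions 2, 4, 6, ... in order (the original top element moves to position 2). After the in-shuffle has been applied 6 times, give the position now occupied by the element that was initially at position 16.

16

Track the element's position through each in-shuffle:
16 → 11 → 1 → 2 → 4 → 8 → 16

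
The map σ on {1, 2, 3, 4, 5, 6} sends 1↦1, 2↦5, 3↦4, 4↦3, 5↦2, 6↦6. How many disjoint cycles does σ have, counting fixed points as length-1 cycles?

4

Cycle decomposition: (1) (2 5) (3 4) (6).
4 cycles.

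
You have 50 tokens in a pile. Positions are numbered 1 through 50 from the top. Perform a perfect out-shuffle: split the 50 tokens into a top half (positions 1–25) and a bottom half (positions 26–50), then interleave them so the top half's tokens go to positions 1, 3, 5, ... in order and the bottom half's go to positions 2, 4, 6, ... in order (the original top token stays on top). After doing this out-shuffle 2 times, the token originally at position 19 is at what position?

Track the token's position through each out-shuffle:
19 → 37 → 24

24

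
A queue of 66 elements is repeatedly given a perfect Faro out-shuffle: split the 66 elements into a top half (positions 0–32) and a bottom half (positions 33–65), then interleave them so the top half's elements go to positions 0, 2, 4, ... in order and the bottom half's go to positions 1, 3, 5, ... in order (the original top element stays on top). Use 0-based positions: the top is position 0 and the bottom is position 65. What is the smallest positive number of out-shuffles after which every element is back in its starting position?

12

The out-shuffle permutes the 66 positions with cycle lengths [1, 1, 4, 12, 12, 12, 12, 12].
Every element is home exactly when every cycle has completed a whole number of laps, i.e. after lcm(1, 4, 12) = 12 out-shuffles.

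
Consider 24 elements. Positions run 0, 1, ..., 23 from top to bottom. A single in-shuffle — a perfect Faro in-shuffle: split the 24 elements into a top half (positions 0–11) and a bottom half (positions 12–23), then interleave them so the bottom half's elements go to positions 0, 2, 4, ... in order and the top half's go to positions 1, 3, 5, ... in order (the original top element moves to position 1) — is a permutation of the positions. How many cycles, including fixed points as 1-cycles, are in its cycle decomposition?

2

Trace each unvisited position around until it returns:
(0 1 3 7 15 6 ... len 20) (4 9 19 14)
2 cycles in total.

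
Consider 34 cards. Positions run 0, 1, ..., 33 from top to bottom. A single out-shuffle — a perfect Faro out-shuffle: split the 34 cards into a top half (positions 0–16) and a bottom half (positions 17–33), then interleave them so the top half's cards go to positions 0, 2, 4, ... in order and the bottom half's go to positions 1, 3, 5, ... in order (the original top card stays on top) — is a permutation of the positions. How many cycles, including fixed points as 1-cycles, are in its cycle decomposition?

Trace each unvisited position around until it returns:
(0) (1 2 4 8 16 32 31 29 25 17) (3 6 12 24 15 30 27 21 9 18) (5 10 20 7 14 28 23 13 26 19) (11 22) (33)
6 cycles in total.

6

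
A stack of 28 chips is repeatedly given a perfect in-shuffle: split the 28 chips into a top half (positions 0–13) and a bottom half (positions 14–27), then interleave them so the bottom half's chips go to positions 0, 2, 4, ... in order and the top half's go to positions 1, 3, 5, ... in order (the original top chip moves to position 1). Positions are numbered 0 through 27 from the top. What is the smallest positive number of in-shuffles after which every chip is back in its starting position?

The in-shuffle permutes the 28 positions with cycle lengths [28].
Every chip is home exactly when every cycle has completed a whole number of laps, i.e. after lcm(28) = 28 in-shuffles.

28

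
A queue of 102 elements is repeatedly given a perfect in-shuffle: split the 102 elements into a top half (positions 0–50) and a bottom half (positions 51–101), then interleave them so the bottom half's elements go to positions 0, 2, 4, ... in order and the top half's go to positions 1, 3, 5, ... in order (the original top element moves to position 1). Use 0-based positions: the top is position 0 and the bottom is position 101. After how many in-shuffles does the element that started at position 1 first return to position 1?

Follow position 1 under repeated in-shuffles:
1 → 3 → 7 → 15 → 31 → 63 → 24 → 49 → ... → 1 (length 51)
It first returns after 51 in-shuffles.

51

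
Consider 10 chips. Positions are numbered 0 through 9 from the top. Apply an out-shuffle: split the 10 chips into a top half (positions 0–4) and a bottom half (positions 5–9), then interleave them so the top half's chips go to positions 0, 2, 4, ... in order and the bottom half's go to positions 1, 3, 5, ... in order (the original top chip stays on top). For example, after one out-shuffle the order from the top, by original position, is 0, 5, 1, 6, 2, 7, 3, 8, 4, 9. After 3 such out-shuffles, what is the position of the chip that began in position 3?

Track the chip's position through each out-shuffle:
3 → 6 → 3 → 6

6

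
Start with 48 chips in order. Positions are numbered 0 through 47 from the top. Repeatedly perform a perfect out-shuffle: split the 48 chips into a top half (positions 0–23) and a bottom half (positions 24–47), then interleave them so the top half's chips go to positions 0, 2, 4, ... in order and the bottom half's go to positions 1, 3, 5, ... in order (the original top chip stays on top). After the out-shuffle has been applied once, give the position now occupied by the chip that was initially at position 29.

Track the chip's position through each out-shuffle:
29 → 11

11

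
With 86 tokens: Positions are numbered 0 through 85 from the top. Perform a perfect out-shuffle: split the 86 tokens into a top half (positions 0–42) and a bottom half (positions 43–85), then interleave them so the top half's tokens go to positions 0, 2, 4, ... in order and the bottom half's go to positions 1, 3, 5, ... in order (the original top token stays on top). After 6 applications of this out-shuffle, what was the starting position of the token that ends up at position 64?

Work backwards from position 64, undoing one out-shuffle at a time:
64 ← 32 ← 16 ← 8 ← 4 ← 2 ← 1
So the token now at position 64 started at position 1.

1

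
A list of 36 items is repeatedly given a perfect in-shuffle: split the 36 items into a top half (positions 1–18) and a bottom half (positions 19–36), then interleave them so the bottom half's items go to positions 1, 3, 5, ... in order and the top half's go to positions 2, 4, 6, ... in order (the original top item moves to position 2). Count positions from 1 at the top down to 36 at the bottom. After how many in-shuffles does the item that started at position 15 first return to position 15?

36

Follow position 15 under repeated in-shuffles:
15 → 30 → 23 → 9 → 18 → 36 → 35 → 33 → ... → 15 (length 36)
It first returns after 36 in-shuffles.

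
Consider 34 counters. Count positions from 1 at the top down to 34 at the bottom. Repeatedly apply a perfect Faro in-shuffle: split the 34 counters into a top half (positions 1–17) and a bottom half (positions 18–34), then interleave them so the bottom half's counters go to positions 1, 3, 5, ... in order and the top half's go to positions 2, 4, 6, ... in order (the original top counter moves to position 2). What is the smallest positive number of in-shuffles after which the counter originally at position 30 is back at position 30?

3

Follow position 30 under repeated in-shuffles:
30 → 25 → 15 → 30
It first returns after 3 in-shuffles.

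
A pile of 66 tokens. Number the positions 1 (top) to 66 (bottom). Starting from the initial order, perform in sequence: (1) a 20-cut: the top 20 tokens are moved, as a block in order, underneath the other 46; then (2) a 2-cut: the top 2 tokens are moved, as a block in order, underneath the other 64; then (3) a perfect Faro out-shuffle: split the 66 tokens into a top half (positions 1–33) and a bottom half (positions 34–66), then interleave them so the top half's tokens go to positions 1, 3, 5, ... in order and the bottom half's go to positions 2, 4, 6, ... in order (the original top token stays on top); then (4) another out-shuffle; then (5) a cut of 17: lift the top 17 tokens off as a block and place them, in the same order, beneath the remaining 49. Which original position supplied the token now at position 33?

18

Undo the operations in reverse order, starting from position 33:
  undo op 5 (cut 17): 33 ← 50
  undo op 4 (out-shuffle, from bottom half): 50 ← 58
  undo op 3 (out-shuffle, from bottom half): 58 ← 62
  undo op 2 (cut 2): 62 ← 64
  undo op 1 (cut 20): 64 ← 18
So the token at position 33 came from original position 18.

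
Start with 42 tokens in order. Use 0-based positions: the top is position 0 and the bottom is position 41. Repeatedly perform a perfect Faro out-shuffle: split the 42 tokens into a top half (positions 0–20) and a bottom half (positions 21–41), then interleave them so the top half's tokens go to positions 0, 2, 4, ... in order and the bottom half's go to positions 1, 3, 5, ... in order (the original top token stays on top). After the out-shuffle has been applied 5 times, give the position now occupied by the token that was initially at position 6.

Track the token's position through each out-shuffle:
6 → 12 → 24 → 7 → 14 → 28

28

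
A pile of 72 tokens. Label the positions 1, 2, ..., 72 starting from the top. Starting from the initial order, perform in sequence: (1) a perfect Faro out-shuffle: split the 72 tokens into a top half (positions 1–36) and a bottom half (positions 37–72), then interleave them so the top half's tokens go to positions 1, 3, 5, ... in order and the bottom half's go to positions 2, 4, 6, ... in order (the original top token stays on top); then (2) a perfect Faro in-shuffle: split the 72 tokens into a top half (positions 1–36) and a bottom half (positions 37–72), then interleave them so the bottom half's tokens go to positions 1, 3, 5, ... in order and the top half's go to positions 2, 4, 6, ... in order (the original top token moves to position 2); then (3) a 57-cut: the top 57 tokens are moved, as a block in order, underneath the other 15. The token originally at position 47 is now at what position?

Track the token from position 47 forward through each operation:
  after op 1 (out-shuffle): 47 → 22
  after op 2 (in-shuffle): 22 → 44
  after op 3 (cut 57): 44 → 59

59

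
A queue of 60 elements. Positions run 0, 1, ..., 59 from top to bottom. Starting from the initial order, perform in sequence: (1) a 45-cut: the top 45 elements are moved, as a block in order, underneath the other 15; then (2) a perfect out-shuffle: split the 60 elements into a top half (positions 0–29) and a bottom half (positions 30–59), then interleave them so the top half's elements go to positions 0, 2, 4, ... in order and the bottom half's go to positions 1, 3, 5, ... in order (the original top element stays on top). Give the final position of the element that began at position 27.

Track the element from position 27 forward through each operation:
  after op 1 (cut 45): 27 → 42
  after op 2 (out-shuffle): 42 → 25

25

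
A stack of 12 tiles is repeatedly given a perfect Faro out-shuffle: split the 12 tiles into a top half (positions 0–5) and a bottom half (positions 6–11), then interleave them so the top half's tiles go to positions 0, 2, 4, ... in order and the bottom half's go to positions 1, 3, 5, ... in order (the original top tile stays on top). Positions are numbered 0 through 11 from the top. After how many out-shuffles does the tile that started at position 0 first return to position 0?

1

Position 0 is fixed by the out-shuffle; it is already back after 1 application.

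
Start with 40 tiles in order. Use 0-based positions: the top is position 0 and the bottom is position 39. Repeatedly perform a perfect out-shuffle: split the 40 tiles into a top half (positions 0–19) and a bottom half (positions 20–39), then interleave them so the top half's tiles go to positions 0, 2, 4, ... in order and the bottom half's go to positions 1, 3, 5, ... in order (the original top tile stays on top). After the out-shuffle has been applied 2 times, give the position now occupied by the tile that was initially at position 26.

Track the tile's position through each out-shuffle:
26 → 13 → 26

26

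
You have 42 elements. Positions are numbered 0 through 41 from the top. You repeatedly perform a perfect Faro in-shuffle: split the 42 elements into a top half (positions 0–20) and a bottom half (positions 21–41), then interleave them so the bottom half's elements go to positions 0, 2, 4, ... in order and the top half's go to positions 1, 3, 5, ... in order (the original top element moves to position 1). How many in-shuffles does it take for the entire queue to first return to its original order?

14

The in-shuffle permutes the 42 positions with cycle lengths [14, 14, 14].
Every element is home exactly when every cycle has completed a whole number of laps, i.e. after lcm(14) = 14 in-shuffles.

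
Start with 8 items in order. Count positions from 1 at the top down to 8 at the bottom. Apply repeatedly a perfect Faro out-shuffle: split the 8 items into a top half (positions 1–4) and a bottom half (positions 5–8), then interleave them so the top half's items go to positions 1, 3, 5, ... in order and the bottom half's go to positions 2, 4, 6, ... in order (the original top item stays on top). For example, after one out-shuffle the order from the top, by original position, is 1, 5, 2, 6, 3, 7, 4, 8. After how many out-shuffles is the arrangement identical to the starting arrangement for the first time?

The out-shuffle permutes the 8 positions with cycle lengths [1, 1, 3, 3].
Every item is home exactly when every cycle has completed a whole number of laps, i.e. after lcm(1, 3) = 3 out-shuffles.

3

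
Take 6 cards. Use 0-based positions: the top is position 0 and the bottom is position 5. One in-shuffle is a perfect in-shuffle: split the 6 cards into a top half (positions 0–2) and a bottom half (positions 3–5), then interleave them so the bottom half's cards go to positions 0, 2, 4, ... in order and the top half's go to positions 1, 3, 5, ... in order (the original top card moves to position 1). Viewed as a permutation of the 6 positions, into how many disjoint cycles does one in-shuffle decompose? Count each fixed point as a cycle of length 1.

2

Trace each unvisited position around until it returns:
(0 1 3) (2 5 4)
2 cycles in total.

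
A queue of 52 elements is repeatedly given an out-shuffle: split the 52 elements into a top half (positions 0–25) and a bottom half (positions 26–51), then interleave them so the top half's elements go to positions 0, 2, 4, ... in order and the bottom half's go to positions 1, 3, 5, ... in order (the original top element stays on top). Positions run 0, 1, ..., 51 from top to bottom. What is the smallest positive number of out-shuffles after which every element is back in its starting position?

8

The out-shuffle permutes the 52 positions with cycle lengths [1, 1, 2, 8, 8, 8, 8, 8, 8].
Every element is home exactly when every cycle has completed a whole number of laps, i.e. after lcm(1, 2, 8) = 8 out-shuffles.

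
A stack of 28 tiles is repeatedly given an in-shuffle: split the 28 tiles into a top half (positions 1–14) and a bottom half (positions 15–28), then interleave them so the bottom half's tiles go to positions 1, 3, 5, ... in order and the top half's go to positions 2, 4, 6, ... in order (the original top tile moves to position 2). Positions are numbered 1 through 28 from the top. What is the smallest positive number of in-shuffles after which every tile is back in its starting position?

The in-shuffle permutes the 28 positions with cycle lengths [28].
Every tile is home exactly when every cycle has completed a whole number of laps, i.e. after lcm(28) = 28 in-shuffles.

28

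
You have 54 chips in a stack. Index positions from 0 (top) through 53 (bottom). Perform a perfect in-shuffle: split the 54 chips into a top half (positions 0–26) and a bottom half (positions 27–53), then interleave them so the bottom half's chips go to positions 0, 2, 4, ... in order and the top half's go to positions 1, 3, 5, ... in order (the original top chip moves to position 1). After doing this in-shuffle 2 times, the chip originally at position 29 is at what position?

Track the chip's position through each in-shuffle:
29 → 4 → 9

9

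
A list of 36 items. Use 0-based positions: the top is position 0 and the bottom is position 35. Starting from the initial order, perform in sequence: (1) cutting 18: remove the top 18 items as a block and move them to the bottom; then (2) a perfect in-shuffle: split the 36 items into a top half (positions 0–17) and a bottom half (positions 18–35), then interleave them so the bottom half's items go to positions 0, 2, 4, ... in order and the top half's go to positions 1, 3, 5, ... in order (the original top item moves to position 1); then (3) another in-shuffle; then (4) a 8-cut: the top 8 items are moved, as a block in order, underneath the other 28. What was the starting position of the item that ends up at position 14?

32

Undo the operations in reverse order, starting from position 14:
  undo op 4 (cut 8): 14 ← 22
  undo op 3 (in-shuffle, from bottom half): 22 ← 29
  undo op 2 (in-shuffle, from top half): 29 ← 14
  undo op 1 (cut 18): 14 ← 32
So the item at position 14 came from original position 32.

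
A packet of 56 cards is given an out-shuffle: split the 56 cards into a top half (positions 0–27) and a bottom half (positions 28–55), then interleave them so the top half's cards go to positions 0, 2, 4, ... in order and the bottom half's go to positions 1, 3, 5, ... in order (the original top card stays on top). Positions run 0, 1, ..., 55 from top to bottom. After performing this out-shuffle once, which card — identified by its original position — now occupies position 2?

1

Work backwards from position 2, undoing one out-shuffle at a time:
2 ← 1
So the card now at position 2 started at position 1.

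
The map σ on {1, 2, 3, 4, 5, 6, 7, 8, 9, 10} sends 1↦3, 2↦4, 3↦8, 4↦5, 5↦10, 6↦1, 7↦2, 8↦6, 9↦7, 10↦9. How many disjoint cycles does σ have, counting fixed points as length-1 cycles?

2

Cycle decomposition: (1 3 8 6) (2 4 5 10 9 7).
2 cycles.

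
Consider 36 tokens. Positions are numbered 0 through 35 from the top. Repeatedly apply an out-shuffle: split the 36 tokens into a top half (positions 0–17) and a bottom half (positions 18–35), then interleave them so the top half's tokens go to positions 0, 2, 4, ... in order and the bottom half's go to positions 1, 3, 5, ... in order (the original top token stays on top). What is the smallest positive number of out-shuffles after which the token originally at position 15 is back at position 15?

Follow position 15 under repeated out-shuffles:
15 → 30 → 25 → 15
It first returns after 3 out-shuffles.

3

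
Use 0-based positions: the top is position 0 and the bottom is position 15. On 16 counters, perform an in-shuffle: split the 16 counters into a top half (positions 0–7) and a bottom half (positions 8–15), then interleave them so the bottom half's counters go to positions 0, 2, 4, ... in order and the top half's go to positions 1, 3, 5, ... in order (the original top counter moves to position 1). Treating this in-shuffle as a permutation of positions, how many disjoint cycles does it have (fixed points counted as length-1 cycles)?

2

Trace each unvisited position around until it returns:
(0 1 3 7 15 14 12 8) (2 5 11 6 13 10 4 9)
2 cycles in total.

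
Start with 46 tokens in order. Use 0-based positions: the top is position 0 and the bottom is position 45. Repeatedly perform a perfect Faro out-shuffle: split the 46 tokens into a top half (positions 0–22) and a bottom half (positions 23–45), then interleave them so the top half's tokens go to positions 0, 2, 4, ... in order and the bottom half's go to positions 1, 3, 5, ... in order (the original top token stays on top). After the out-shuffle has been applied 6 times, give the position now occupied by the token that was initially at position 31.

Track the token's position through each out-shuffle:
31 → 17 → 34 → 23 → 1 → 2 → 4

4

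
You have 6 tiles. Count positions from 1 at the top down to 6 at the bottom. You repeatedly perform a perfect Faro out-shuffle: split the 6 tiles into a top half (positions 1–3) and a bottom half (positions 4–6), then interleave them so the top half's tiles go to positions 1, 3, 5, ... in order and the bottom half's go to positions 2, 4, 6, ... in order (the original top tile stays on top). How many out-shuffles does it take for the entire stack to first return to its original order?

The out-shuffle permutes the 6 positions with cycle lengths [1, 1, 4].
Every tile is home exactly when every cycle has completed a whole number of laps, i.e. after lcm(1, 4) = 4 out-shuffles.

4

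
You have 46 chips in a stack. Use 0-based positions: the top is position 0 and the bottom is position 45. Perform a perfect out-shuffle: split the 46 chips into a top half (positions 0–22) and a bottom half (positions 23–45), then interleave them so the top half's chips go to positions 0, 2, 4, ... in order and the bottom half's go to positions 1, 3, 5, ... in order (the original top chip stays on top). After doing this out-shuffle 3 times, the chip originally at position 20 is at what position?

Track the chip's position through each out-shuffle:
20 → 40 → 35 → 25

25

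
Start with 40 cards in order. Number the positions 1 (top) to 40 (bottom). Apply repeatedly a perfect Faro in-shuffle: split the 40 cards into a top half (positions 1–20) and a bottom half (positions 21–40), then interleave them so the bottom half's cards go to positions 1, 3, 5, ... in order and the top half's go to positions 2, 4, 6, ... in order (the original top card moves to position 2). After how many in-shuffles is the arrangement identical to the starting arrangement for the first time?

20

The in-shuffle permutes the 40 positions with cycle lengths [20, 20].
Every card is home exactly when every cycle has completed a whole number of laps, i.e. after lcm(20) = 20 in-shuffles.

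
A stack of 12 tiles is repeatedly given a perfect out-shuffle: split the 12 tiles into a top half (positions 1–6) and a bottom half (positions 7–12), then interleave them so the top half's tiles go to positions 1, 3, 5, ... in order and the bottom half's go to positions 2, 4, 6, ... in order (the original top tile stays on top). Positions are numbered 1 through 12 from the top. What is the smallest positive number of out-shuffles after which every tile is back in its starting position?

10

The out-shuffle permutes the 12 positions with cycle lengths [1, 1, 10].
Every tile is home exactly when every cycle has completed a whole number of laps, i.e. after lcm(1, 10) = 10 out-shuffles.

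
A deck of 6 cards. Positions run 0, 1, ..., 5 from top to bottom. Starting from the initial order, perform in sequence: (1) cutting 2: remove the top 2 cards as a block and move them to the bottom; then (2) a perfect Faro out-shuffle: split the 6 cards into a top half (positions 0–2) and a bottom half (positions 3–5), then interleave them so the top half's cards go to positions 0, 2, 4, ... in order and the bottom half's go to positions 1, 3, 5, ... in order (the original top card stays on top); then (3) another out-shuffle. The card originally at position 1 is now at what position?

5

Track the card from position 1 forward through each operation:
  after op 1 (cut 2): 1 → 5
  after op 2 (out-shuffle): 5 → 5
  after op 3 (out-shuffle): 5 → 5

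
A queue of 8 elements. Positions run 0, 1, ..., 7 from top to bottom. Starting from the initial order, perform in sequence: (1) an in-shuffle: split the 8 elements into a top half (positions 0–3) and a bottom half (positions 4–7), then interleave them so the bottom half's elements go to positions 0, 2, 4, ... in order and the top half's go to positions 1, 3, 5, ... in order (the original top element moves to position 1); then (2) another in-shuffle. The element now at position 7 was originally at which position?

Undo the operations in reverse order, starting from position 7:
  undo op 2 (in-shuffle, from top half): 7 ← 3
  undo op 1 (in-shuffle, from top half): 3 ← 1
So the element at position 7 came from original position 1.

1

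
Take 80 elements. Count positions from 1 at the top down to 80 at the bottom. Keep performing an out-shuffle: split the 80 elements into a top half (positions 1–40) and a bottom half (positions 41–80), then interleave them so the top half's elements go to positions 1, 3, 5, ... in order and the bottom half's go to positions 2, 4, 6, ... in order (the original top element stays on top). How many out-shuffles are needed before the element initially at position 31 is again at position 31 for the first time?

Follow position 31 under repeated out-shuffles:
31 → 61 → 42 → 4 → 7 → 13 → 25 → 49 → ... → 31 (length 39)
It first returns after 39 out-shuffles.

39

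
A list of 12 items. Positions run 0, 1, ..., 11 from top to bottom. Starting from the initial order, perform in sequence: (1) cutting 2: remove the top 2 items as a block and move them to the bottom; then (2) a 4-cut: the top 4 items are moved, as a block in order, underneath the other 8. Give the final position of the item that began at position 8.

2

Track the item from position 8 forward through each operation:
  after op 1 (cut 2): 8 → 6
  after op 2 (cut 4): 6 → 2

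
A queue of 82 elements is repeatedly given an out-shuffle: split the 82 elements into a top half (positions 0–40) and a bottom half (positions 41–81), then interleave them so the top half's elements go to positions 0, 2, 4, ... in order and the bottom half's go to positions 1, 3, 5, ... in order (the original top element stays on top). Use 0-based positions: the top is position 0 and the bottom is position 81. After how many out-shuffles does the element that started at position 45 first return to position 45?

Follow position 45 under repeated out-shuffles:
45 → 9 → 18 → 36 → 72 → 63 → 45
It first returns after 6 out-shuffles.

6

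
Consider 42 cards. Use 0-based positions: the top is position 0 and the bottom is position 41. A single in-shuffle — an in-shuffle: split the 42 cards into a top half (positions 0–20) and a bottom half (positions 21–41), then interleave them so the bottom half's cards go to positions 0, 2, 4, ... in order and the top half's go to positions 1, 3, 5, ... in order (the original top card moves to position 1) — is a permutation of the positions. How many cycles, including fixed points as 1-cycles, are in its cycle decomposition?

3

Trace each unvisited position around until it returns:
(0 1 3 7 15 31 ... len 14) (2 5 11 23 4 9 ... len 14) (6 13 27 12 25 8 ... len 14)
3 cycles in total.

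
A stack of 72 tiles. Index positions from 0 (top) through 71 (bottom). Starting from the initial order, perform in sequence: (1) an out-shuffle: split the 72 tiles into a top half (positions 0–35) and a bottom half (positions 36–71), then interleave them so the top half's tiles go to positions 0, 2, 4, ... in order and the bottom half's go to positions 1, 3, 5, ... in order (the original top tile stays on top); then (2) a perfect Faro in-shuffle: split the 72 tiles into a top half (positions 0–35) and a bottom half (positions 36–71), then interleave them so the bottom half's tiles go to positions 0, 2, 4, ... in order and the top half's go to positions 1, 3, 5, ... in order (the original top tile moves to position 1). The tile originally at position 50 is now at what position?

59

Track the tile from position 50 forward through each operation:
  after op 1 (out-shuffle): 50 → 29
  after op 2 (in-shuffle): 29 → 59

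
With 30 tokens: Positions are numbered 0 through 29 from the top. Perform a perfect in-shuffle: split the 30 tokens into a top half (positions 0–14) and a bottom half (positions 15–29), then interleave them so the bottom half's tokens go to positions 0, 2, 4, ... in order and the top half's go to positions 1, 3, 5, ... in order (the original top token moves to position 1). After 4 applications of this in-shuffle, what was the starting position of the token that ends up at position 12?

Work backwards from position 12, undoing one in-shuffle at a time:
12 ← 21 ← 10 ← 20 ← 25
So the token now at position 12 started at position 25.

25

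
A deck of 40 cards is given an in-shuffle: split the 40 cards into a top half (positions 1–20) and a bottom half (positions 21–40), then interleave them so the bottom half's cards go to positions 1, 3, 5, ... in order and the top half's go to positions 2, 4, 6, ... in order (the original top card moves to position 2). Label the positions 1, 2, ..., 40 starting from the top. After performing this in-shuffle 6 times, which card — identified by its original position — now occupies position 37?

23

Work backwards from position 37, undoing one in-shuffle at a time:
37 ← 39 ← 40 ← 20 ← 10 ← 5 ← 23
So the card now at position 37 started at position 23.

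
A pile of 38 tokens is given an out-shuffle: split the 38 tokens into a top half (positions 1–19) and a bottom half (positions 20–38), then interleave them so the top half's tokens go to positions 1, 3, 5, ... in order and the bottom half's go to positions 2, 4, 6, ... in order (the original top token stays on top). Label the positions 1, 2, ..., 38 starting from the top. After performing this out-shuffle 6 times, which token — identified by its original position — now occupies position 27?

28

Work backwards from position 27, undoing one out-shuffle at a time:
27 ← 14 ← 26 ← 32 ← 35 ← 18 ← 28
So the token now at position 27 started at position 28.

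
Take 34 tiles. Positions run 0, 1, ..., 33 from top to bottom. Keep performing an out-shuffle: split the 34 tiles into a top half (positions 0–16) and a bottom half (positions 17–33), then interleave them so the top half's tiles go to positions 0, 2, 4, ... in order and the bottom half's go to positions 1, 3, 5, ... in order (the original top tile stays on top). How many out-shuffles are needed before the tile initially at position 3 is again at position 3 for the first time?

10

Follow position 3 under repeated out-shuffles:
3 → 6 → 12 → 24 → 15 → 30 → 27 → 21 → 9 → 18 → 3
It first returns after 10 out-shuffles.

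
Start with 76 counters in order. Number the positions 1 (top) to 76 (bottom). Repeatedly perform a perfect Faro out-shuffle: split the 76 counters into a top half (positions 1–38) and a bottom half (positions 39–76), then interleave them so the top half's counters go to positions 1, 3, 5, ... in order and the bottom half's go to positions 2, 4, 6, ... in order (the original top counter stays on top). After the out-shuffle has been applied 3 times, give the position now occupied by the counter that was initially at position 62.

39

Track the counter's position through each out-shuffle:
62 → 48 → 20 → 39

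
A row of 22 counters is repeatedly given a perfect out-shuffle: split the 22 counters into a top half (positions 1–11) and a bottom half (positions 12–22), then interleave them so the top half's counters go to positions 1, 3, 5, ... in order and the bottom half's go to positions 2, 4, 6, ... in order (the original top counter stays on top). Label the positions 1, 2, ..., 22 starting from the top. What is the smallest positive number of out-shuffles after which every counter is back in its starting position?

6

The out-shuffle permutes the 22 positions with cycle lengths [1, 1, 2, 3, 3, 6, 6].
Every counter is home exactly when every cycle has completed a whole number of laps, i.e. after lcm(1, 2, 3, 6) = 6 out-shuffles.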